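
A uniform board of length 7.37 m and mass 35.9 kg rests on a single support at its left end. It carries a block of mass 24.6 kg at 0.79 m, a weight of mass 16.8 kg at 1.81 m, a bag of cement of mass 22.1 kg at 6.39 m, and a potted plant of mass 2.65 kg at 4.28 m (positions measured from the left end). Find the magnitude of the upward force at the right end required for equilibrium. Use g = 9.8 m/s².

Take moments about the left end.
Beam weight: 35.9 × 9.8 = 351.8 N down at 3.685 m → arm 3.685 m, τ = 351.8 × 3.685 = 1296 N·m clockwise.
Block: 24.6 × 9.8 = 241.1 N down at 0.79 m → arm 0.79 m, τ = 241.1 × 0.79 = 190.5 N·m clockwise.
Weight: 16.8 × 9.8 = 164.6 N down at 1.81 m → arm 1.81 m, τ = 164.6 × 1.81 = 297.9 N·m clockwise.
Bag of cement: 22.1 × 9.8 = 216.6 N down at 6.39 m → arm 6.39 m, τ = 216.6 × 6.39 = 1384 N·m clockwise.
Potted plant: 2.65 × 9.8 = 25.97 N down at 4.28 m → arm 4.28 m, τ = 25.97 × 4.28 = 111.2 N·m clockwise.
Net moment of the loads = 3280 N·m clockwise.
The upward force F acts at the right end, arm 7.37 m, giving F × 7.37 counterclockwise.
Στ = 0 ⇒ F × 7.37 = 3280 ⇒ F = 3280 / 7.37 = 445 N.

F ≈ 445 N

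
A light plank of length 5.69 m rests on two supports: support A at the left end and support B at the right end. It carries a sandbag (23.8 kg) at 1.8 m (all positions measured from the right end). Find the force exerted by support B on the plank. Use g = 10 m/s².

Taking torques about support A:
Sandbag: 23.8 × 10 = 238 N down at 1.8 m → arm 3.89 m, τ = 238 × 3.89 = 925.8 N·m clockwise.
Net load moment about support A = 925.8 N·m clockwise.
Reaction R at support B is upward at 0 m, arm 5.69 m → moment R × 5.69 counterclockwise.
Setting net torque to zero: R × 5.69 = 925.8 → R = 163 N.

R_B ≈ 163 N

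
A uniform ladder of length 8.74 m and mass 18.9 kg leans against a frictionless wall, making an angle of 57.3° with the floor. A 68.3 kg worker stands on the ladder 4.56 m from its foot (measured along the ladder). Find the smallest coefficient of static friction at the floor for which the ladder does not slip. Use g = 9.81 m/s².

Taking torques about the foot of the ladder:
Ladder weight 18.9×9.81 = 185.4 N acts at 4.37 m along the ladder; its horizontal arm is 4.37·cos57.3° = 2.361 m → τ = 437.7 N·m clockwise.
Worker: 68.3×9.81 = 670 N at 4.56 m → arm 2.463 m → τ = 1650 N·m clockwise.
Wall normal N acts horizontally at the top; its moment arm is the height L sinθ = 8.74·sin57.3° = 7.355 m, counterclockwise.
Setting net torque to zero: N × 7.355 = 2088 → N = 283.9 N.
ΣFx = 0 ⇒ f = N_wall = 283.9 N. ΣFy = 0 ⇒ N_floor = 855.4 N.
μ_min = f / N_floor = 283.9 / 855.4 = 0.332.

μ_min ≈ 0.332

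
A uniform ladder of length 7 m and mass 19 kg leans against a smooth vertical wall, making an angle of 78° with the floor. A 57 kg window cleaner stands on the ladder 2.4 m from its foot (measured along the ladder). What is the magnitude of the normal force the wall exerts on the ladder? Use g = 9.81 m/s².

Take moments about the foot of the ladder.
Ladder weight 19×9.81 = 186.4 N acts at 3.5 m along the ladder; its horizontal arm is 3.5·cos78° = 0.7277 m → τ = 135.6 N·m clockwise.
Window cleaner: 57×9.81 = 559.2 N at 2.4 m → arm 0.499 m → τ = 279 N·m clockwise.
Wall normal N acts horizontally at the top; its moment arm is the height L sinθ = 7·sin78° = 6.847 m, counterclockwise.
Στ = 0 ⇒ N × 6.847 = 414.6 ⇒ N = 60.6 N.

N_wall ≈ 60.6 N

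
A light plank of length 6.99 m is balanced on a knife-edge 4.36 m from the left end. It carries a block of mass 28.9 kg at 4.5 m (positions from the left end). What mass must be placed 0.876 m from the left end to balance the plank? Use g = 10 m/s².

m ≈ 1.16 kg

Choose the knife-edge (at 4.36 m from the left end) as the axis so the support reaction has zero arm there.
Block: 28.9 × 10 = 289 N down at 4.5 m → arm 0.14 m, τ = 289 × 0.14 = 40.46 N·m clockwise.
Net moment of known loads = 40.46 N·m clockwise.
An unknown mass m at 0.876 m has arm 3.484 m; its moment is m·g·3.484 counterclockwise.
Στ = 0 ⇒ m × 10 × 3.484 = 40.46 ⇒ m = 40.46 / (10 × 3.484) = 1.16 kg.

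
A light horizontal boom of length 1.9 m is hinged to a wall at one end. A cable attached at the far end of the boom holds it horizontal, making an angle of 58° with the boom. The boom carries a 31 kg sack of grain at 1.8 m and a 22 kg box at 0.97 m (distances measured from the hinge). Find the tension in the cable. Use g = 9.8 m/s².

Choose the hinge as the axis so the unknown hinge reaction has zero arm there.
Sack of grain: 31 × 9.8 = 303.8 N down at 1.8 m → arm 1.8 m, τ = 303.8 × 1.8 = 546.8 N·m clockwise.
Box: 22 × 9.8 = 215.6 N down at 0.97 m → arm 0.97 m, τ = 215.6 × 0.97 = 209.1 N·m clockwise.
Total clockwise load moment = 755.9 N·m.
The cable tension T acts at 1.9 m; only its component perpendicular to the boom, T sinθ, produces torque. sin 58° = 0.848.
For rotational equilibrium, T × 1.9 × 0.848 = 755.9, so T = 755.9 / 1.611 = 469 N.

T ≈ 469 N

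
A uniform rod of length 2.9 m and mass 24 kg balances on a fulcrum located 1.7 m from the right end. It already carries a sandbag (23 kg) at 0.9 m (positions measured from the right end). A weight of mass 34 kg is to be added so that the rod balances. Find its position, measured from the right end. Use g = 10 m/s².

Choose the fulcrum (at 1.7 m from the right end) as the axis so the support reaction has zero arm there.
Beam weight: 24 × 10 = 240 N down at 1.45 m → arm 0.25 m, τ = 240 × 0.25 = 60 N·m clockwise.
Sandbag: 23 × 10 = 230 N down at 0.9 m → arm 0.8 m, τ = 230 × 0.8 = 184 N·m clockwise.
Net moment of existing loads = 244 N·m clockwise.
The weight weighs 34 × 10 = 340 N and must supply an equal counterclockwise moment, so its lever arm about the fulcrum is 244 / 340 = 0.718 m.
That puts it at 1.7 + 0.718 = 2.42 m from the right end.

x ≈ 2.42 m from the right end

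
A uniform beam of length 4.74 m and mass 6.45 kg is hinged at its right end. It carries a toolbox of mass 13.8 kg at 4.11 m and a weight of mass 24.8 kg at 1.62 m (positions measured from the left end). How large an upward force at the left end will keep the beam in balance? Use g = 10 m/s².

Choose the right end as the axis so the unknown pivot reaction has zero arm there.
Beam weight: 6.45 × 10 = 64.5 N down at 2.37 m → arm 2.37 m, τ = 64.5 × 2.37 = 152.9 N·m counterclockwise.
Toolbox: 13.8 × 10 = 138 N down at 4.11 m → arm 0.63 m, τ = 138 × 0.63 = 86.94 N·m counterclockwise.
Weight: 24.8 × 10 = 248 N down at 1.62 m → arm 3.12 m, τ = 248 × 3.12 = 773.8 N·m counterclockwise.
Net moment of the loads = 1014 N·m counterclockwise.
The upward force F acts at the left end, arm 4.74 m, giving F × 4.74 clockwise.
Balancing moments: F × 4.74 = 1014, giving F = 1014 / 4.74 = 214 N.

F ≈ 214 N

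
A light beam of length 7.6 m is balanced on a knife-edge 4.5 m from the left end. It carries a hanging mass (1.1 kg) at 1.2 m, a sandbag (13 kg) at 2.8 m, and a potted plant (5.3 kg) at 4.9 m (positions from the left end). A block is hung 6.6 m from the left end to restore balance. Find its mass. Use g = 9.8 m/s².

m ≈ 11.2 kg

Take moments about the knife-edge (at 4.5 m from the left end).
Hanging mass: 1.1 × 9.8 = 10.78 N down at 1.2 m → arm 3.3 m, τ = 10.78 × 3.3 = 35.57 N·m counterclockwise.
Sandbag: 13 × 9.8 = 127.4 N down at 2.8 m → arm 1.7 m, τ = 127.4 × 1.7 = 216.6 N·m counterclockwise.
Potted plant: 5.3 × 9.8 = 51.94 N down at 4.9 m → arm 0.4 m, τ = 51.94 × 0.4 = 20.78 N·m clockwise.
Net moment of known loads = 231.4 N·m counterclockwise.
An unknown mass m at 6.6 m has arm 2.1 m; its moment is m·g·2.1 clockwise.
Στ = 0 ⇒ m × 9.8 × 2.1 = 231.4 ⇒ m = 231.4 / (9.8 × 2.1) = 11.2 kg.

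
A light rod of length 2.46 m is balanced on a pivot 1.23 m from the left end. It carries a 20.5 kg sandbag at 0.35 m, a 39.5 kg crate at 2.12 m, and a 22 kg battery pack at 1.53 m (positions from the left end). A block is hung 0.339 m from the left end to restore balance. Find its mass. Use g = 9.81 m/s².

m ≈ 26.6 kg

About the pivot (at 1.23 m from the left end):
Sandbag: 20.5 × 9.81 = 201.1 N down at 0.35 m → arm 0.88 m, τ = 201.1 × 0.88 = 177 N·m counterclockwise.
Crate: 39.5 × 9.81 = 387.5 N down at 2.12 m → arm 0.89 m, τ = 387.5 × 0.89 = 344.9 N·m clockwise.
Battery pack: 22 × 9.81 = 215.8 N down at 1.53 m → arm 0.3 m, τ = 215.8 × 0.3 = 64.74 N·m clockwise.
Net moment of known loads = 232.6 N·m clockwise.
An unknown mass m at 0.339 m has arm 0.891 m; its moment is m·g·0.891 counterclockwise.
Στ = 0 ⇒ m × 9.81 × 0.891 = 232.6 ⇒ m = 232.6 / (9.81 × 0.891) = 26.6 kg.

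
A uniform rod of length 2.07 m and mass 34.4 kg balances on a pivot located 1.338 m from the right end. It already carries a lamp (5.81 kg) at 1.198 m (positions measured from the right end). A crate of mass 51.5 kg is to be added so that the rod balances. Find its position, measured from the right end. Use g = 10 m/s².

Take moments about the pivot (at 1.338 m from the right end).
Beam weight: 34.4 × 10 = 344 N down at 1.035 m → arm 0.303 m, τ = 344 × 0.303 = 104.2 N·m clockwise.
Lamp: 5.81 × 10 = 58.1 N down at 1.198 m → arm 0.14 m, τ = 58.1 × 0.14 = 8.134 N·m clockwise.
Net moment of existing loads = 112.3 N·m clockwise.
The crate weighs 51.5 × 10 = 515 N and must supply an equal counterclockwise moment, so its lever arm about the pivot is 112.3 / 515 = 0.218 m.
That puts it at 1.338 + 0.218 = 1.56 m from the right end.

x ≈ 1.56 m from the right end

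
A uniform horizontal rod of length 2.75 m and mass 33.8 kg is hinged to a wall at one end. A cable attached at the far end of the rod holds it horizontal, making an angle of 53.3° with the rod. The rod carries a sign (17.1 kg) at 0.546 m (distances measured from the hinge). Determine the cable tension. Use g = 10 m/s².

Sum moments about the hinge (the unknown hinge reaction has zero arm there).
Beam weight: 33.8 × 10 = 338 N down at 1.375 m → arm 1.375 m, τ = 338 × 1.375 = 464.8 N·m clockwise.
Sign: 17.1 × 10 = 171 N down at 0.546 m → arm 0.546 m, τ = 171 × 0.546 = 93.37 N·m clockwise.
Total clockwise load moment = 558.2 N·m.
The cable tension T acts at 2.75 m; only its component perpendicular to the rod, T sinθ, produces torque. sin 53.3° = 0.8018.
For rotational equilibrium, T × 2.75 × 0.8018 = 558.2, so T = 558.2 / 2.205 = 253 N.

T ≈ 253 N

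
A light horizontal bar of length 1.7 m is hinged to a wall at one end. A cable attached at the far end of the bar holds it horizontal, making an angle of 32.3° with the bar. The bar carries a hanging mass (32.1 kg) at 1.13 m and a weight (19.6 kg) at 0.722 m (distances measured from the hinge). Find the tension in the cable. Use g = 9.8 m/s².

Sum moments about the hinge (the unknown hinge reaction has zero arm there).
Hanging mass: 32.1 × 9.8 = 314.6 N down at 1.13 m → arm 1.13 m, τ = 314.6 × 1.13 = 355.5 N·m clockwise.
Weight: 19.6 × 9.8 = 192.1 N down at 0.722 m → arm 0.722 m, τ = 192.1 × 0.722 = 138.7 N·m clockwise.
Total clockwise load moment = 494.2 N·m.
The cable tension T acts at 1.7 m; only its component perpendicular to the bar, T sinθ, produces torque. sin 32.3° = 0.5344.
Setting net torque to zero: T × 1.7 × 0.5344 = 494.2 → T = 494.2 / 0.9085 = 544 N.

T ≈ 544 N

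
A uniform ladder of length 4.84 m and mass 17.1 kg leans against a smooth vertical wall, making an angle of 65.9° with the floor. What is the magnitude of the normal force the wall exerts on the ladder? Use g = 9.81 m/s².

N_wall ≈ 37.5 N

Taking torques about the foot of the ladder:
Ladder weight 17.1×9.81 = 167.8 N acts at 2.42 m along the ladder; its horizontal arm is 2.42·cos65.9° = 0.9882 m → τ = 165.8 N·m clockwise.
Wall normal N acts horizontally at the top; its moment arm is the height L sinθ = 4.84·sin65.9° = 4.418 m, counterclockwise.
Balancing moments: N × 4.418 = 165.8, giving N = 37.5 N.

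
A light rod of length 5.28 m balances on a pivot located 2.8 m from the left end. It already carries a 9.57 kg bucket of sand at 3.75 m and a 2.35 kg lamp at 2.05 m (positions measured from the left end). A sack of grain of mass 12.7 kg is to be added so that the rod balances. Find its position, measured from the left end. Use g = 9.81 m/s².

x ≈ 2.22 m from the left end

Take moments about the pivot (at 2.8 m from the left end).
Bucket of sand: 9.57 × 9.81 = 93.88 N down at 3.75 m → arm 0.95 m, τ = 93.88 × 0.95 = 89.19 N·m clockwise.
Lamp: 2.35 × 9.81 = 23.05 N down at 2.05 m → arm 0.75 m, τ = 23.05 × 0.75 = 17.29 N·m counterclockwise.
Net moment of existing loads = 71.9 N·m clockwise.
The sack of grain weighs 12.7 × 9.81 = 124.6 N and must supply an equal counterclockwise moment, so its lever arm about the pivot is 71.9 / 124.6 = 0.577 m.
That puts it at 2.8 − 0.577 = 2.22 m from the left end.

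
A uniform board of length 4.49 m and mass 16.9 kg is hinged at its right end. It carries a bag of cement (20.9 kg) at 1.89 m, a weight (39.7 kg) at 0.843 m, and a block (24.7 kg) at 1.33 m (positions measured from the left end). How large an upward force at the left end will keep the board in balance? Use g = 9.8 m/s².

Taking torques about the right end:
Beam weight: 16.9 × 9.8 = 165.6 N down at 2.245 m → arm 2.245 m, τ = 165.6 × 2.245 = 371.8 N·m counterclockwise.
Bag of cement: 20.9 × 9.8 = 204.8 N down at 1.89 m → arm 2.6 m, τ = 204.8 × 2.6 = 532.5 N·m counterclockwise.
Weight: 39.7 × 9.8 = 389.1 N down at 0.843 m → arm 3.647 m, τ = 389.1 × 3.647 = 1419 N·m counterclockwise.
Block: 24.7 × 9.8 = 242.1 N down at 1.33 m → arm 3.16 m, τ = 242.1 × 3.16 = 765 N·m counterclockwise.
Net moment of the loads = 3088 N·m counterclockwise.
The upward force F acts at the left end, arm 4.49 m, giving F × 4.49 clockwise.
Στ = 0 ⇒ F × 4.49 = 3088 ⇒ F = 3088 / 4.49 = 688 N.

F ≈ 688 N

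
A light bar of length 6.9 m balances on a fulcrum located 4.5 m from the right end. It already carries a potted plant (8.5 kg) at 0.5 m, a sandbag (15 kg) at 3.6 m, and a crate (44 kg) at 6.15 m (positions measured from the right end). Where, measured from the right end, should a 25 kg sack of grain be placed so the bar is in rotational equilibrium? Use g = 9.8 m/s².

x ≈ 3.5 m from the right end

Taking torques about the fulcrum (at 4.5 m from the right end):
Potted plant: 8.5 × 9.8 = 83.3 N down at 0.5 m → arm 4 m, τ = 83.3 × 4 = 333.2 N·m clockwise.
Sandbag: 15 × 9.8 = 147 N down at 3.6 m → arm 0.9 m, τ = 147 × 0.9 = 132.3 N·m clockwise.
Crate: 44 × 9.8 = 431.2 N down at 6.15 m → arm 1.65 m, τ = 431.2 × 1.65 = 711.5 N·m counterclockwise.
Net moment of existing loads = 246 N·m counterclockwise.
The sack of grain weighs 25 × 9.8 = 245 N and must supply an equal clockwise moment, so its lever arm about the fulcrum is 246 / 245 = 1 m.
That puts it at 4.5 − 1 = 3.5 m from the right end.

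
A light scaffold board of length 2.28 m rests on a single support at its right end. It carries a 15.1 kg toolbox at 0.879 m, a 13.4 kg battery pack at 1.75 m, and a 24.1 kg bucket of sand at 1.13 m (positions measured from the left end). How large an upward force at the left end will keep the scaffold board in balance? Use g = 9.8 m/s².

Choose the right end as the axis so the unknown pivot reaction has zero arm there.
Toolbox: 15.1 × 9.8 = 148 N down at 0.879 m → arm 1.401 m, τ = 148 × 1.401 = 207.3 N·m counterclockwise.
Battery pack: 13.4 × 9.8 = 131.3 N down at 1.75 m → arm 0.53 m, τ = 131.3 × 0.53 = 69.59 N·m counterclockwise.
Bucket of sand: 24.1 × 9.8 = 236.2 N down at 1.13 m → arm 1.15 m, τ = 236.2 × 1.15 = 271.6 N·m counterclockwise.
Net moment of the loads = 548.5 N·m counterclockwise.
The upward force F acts at the left end, arm 2.28 m, giving F × 2.28 clockwise.
Setting net torque to zero: F × 2.28 = 548.5 → F = 548.5 / 2.28 = 241 N.

F ≈ 241 N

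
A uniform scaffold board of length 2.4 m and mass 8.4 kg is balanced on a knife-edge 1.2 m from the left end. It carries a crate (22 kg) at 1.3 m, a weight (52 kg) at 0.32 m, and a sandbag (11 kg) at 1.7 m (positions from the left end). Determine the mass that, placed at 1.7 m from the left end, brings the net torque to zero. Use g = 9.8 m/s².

m ≈ 76.1 kg

About the knife-edge (at 1.2 m from the left end):
Beam weight: acts at the knife-edge, moment arm 0 → no torque.
Crate: 22 × 9.8 = 215.6 N down at 1.3 m → arm 0.1 m, τ = 215.6 × 0.1 = 21.56 N·m clockwise.
Weight: 52 × 9.8 = 509.6 N down at 0.32 m → arm 0.88 m, τ = 509.6 × 0.88 = 448.4 N·m counterclockwise.
Sandbag: 11 × 9.8 = 107.8 N down at 1.7 m → arm 0.5 m, τ = 107.8 × 0.5 = 53.9 N·m clockwise.
Net moment of known loads = 372.9 N·m counterclockwise.
An unknown mass m at 1.7 m has arm 0.5 m; its moment is m·g·0.5 clockwise.
Στ = 0 ⇒ m × 9.8 × 0.5 = 372.9 ⇒ m = 372.9 / (9.8 × 0.5) = 76.1 kg.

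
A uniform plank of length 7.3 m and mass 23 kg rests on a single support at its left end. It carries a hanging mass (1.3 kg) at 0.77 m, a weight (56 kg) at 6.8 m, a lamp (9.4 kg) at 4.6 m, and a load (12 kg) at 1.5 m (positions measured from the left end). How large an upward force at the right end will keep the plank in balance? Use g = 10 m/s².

F ≈ 722 N

Choose the left end as the axis so the unknown pivot reaction has zero arm there.
Beam weight: 23 × 10 = 230 N down at 3.65 m → arm 3.65 m, τ = 230 × 3.65 = 839.5 N·m clockwise.
Hanging mass: 1.3 × 10 = 13 N down at 0.77 m → arm 0.77 m, τ = 13 × 0.77 = 10.01 N·m clockwise.
Weight: 56 × 10 = 560 N down at 6.8 m → arm 6.8 m, τ = 560 × 6.8 = 3808 N·m clockwise.
Lamp: 9.4 × 10 = 94 N down at 4.6 m → arm 4.6 m, τ = 94 × 4.6 = 432.4 N·m clockwise.
Load: 12 × 10 = 120 N down at 1.5 m → arm 1.5 m, τ = 120 × 1.5 = 180 N·m clockwise.
Net moment of the loads = 5270 N·m clockwise.
The upward force F acts at the right end, arm 7.3 m, giving F × 7.3 counterclockwise.
For rotational equilibrium, F × 7.3 = 5270, so F = 5270 / 7.3 = 722 N.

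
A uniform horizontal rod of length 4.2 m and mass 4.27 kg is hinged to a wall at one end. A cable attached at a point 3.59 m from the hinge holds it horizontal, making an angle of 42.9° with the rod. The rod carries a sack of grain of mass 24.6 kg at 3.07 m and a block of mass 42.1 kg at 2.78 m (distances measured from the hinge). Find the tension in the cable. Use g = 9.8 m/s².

T ≈ 808 N

About the hinge:
Beam weight: 4.27 × 9.8 = 41.85 N down at 2.1 m → arm 2.1 m, τ = 41.85 × 2.1 = 87.89 N·m clockwise.
Sack of grain: 24.6 × 9.8 = 241.1 N down at 3.07 m → arm 3.07 m, τ = 241.1 × 3.07 = 740.2 N·m clockwise.
Block: 42.1 × 9.8 = 412.6 N down at 2.78 m → arm 2.78 m, τ = 412.6 × 2.78 = 1147 N·m clockwise.
Total clockwise load moment = 1975 N·m.
The cable tension T acts at 3.59 m; only its component perpendicular to the rod, T sinθ, produces torque. sin 42.9° = 0.6807.
Στ = 0 ⇒ T × 3.59 × 0.6807 = 1975 ⇒ T = 1975 / 2.444 = 808 N.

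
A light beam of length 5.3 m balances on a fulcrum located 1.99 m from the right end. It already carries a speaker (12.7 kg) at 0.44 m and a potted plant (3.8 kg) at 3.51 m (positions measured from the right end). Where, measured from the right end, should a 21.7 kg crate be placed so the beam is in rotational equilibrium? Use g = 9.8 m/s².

x ≈ 2.63 m from the right end

Take moments about the fulcrum (at 1.99 m from the right end).
Speaker: 12.7 × 9.8 = 124.5 N down at 0.44 m → arm 1.55 m, τ = 124.5 × 1.55 = 193 N·m clockwise.
Potted plant: 3.8 × 9.8 = 37.24 N down at 3.51 m → arm 1.52 m, τ = 37.24 × 1.52 = 56.6 N·m counterclockwise.
Net moment of existing loads = 136.4 N·m clockwise.
The crate weighs 21.7 × 9.8 = 212.7 N and must supply an equal counterclockwise moment, so its lever arm about the fulcrum is 136.4 / 212.7 = 0.641 m.
That puts it at 1.99 + 0.641 = 2.63 m from the right end.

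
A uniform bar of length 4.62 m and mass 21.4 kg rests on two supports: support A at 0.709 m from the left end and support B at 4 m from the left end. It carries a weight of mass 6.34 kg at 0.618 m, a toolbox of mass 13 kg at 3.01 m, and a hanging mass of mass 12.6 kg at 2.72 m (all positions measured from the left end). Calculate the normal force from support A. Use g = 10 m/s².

Take moments about support B.
Beam weight: 21.4 × 10 = 214 N down at 2.31 m → arm 1.69 m, τ = 214 × 1.69 = 361.7 N·m counterclockwise.
Weight: 6.34 × 10 = 63.4 N down at 0.618 m → arm 3.382 m, τ = 63.4 × 3.382 = 214.4 N·m counterclockwise.
Toolbox: 13 × 10 = 130 N down at 3.01 m → arm 0.99 m, τ = 130 × 0.99 = 128.7 N·m counterclockwise.
Hanging mass: 12.6 × 10 = 126 N down at 2.72 m → arm 1.28 m, τ = 126 × 1.28 = 161.3 N·m counterclockwise.
Net load moment about support B = 866.1 N·m counterclockwise.
Reaction R at support A is upward at 0.709 m, arm 3.291 m → moment R × 3.291 clockwise.
Στ = 0 ⇒ R × 3.291 = 866.1 ⇒ R = 263 N.

R_A ≈ 263 N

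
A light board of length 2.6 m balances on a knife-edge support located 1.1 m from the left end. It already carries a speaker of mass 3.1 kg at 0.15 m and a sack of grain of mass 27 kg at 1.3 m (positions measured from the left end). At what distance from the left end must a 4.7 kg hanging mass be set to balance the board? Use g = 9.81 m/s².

Taking torques about the knife-edge support (at 1.1 m from the left end):
Speaker: 3.1 × 9.81 = 30.41 N down at 0.15 m → arm 0.95 m, τ = 30.41 × 0.95 = 28.89 N·m counterclockwise.
Sack of grain: 27 × 9.81 = 264.9 N down at 1.3 m → arm 0.2 m, τ = 264.9 × 0.2 = 52.98 N·m clockwise.
Net moment of existing loads = 24.09 N·m clockwise.
The hanging mass weighs 4.7 × 9.81 = 46.11 N and must supply an equal counterclockwise moment, so its lever arm about the knife-edge support is 24.09 / 46.11 = 0.522 m.
That puts it at 1.1 − 0.522 = 0.578 m from the left end.

x ≈ 0.578 m from the left end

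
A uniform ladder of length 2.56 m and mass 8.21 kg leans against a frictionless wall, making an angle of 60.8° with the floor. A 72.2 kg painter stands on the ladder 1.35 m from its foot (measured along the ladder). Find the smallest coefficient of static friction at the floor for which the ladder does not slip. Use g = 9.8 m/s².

Taking torques about the foot of the ladder:
Ladder weight 8.21×9.8 = 80.46 N acts at 1.28 m along the ladder; its horizontal arm is 1.28·cos60.8° = 0.6245 m → τ = 50.25 N·m clockwise.
Painter: 72.2×9.8 = 707.6 N at 1.35 m → arm 0.6586 m → τ = 466 N·m clockwise.
Wall normal N acts horizontally at the top; its moment arm is the height L sinθ = 2.56·sin60.8° = 2.235 m, counterclockwise.
Balancing moments: N × 2.235 = 516.2, giving N = 231 N.
ΣFx = 0 ⇒ f = N_wall = 231 N. ΣFy = 0 ⇒ N_floor = 788.1 N.
μ_min = f / N_floor = 231 / 788.1 = 0.293.

μ_min ≈ 0.293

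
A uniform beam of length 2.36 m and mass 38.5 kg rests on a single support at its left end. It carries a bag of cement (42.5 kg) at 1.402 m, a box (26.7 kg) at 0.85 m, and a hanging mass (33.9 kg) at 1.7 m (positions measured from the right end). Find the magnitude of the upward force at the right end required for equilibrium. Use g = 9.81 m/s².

Sum moments about the left end (the unknown pivot reaction has zero arm there).
Beam weight: 38.5 × 9.81 = 377.7 N down at 1.18 m → arm 1.18 m, τ = 377.7 × 1.18 = 445.7 N·m clockwise.
Bag of cement: 42.5 × 9.81 = 416.9 N down at 1.402 m → arm 0.958 m, τ = 416.9 × 0.958 = 399.4 N·m clockwise.
Box: 26.7 × 9.81 = 261.9 N down at 0.85 m → arm 1.51 m, τ = 261.9 × 1.51 = 395.5 N·m clockwise.
Hanging mass: 33.9 × 9.81 = 332.6 N down at 1.7 m → arm 0.66 m, τ = 332.6 × 0.66 = 219.5 N·m clockwise.
Net moment of the loads = 1460 N·m clockwise.
The upward force F acts at the right end, arm 2.36 m, giving F × 2.36 counterclockwise.
Setting net torque to zero: F × 2.36 = 1460 → F = 1460 / 2.36 = 619 N.

F ≈ 619 N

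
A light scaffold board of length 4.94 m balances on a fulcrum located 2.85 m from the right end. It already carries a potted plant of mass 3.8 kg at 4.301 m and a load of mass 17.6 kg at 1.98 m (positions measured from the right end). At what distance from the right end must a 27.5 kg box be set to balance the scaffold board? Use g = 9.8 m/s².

Taking torques about the fulcrum (at 2.85 m from the right end):
Potted plant: 3.8 × 9.8 = 37.24 N down at 4.301 m → arm 1.451 m, τ = 37.24 × 1.451 = 54.04 N·m counterclockwise.
Load: 17.6 × 9.8 = 172.5 N down at 1.98 m → arm 0.87 m, τ = 172.5 × 0.87 = 150.1 N·m clockwise.
Net moment of existing loads = 96.06 N·m clockwise.
The box weighs 27.5 × 9.8 = 269.5 N and must supply an equal counterclockwise moment, so its lever arm about the fulcrum is 96.06 / 269.5 = 0.356 m.
That puts it at 2.85 + 0.356 = 3.21 m from the right end.

x ≈ 3.21 m from the right end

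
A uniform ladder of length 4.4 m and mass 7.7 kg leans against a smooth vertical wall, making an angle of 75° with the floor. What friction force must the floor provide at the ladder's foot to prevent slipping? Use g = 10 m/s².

Sum moments about the foot of the ladder (the floor normal and friction both act there and drop out).
Ladder weight 7.7×10 = 77 N acts at 2.2 m along the ladder; its horizontal arm is 2.2·cos75° = 0.5694 m → τ = 43.84 N·m clockwise.
Wall normal N acts horizontally at the top; its moment arm is the height L sinθ = 4.4·sin75° = 4.25 m, counterclockwise.
Στ = 0 ⇒ N × 4.25 = 43.84 ⇒ N = 10.3 N.
ΣFx = 0: friction at the foot balances the wall's push, so f = N_wall = 10.3 N.

f ≈ 10.3 N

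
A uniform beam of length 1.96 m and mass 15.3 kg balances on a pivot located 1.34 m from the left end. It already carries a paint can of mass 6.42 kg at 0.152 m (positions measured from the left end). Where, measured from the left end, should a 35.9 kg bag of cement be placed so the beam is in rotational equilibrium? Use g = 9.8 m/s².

About the pivot (at 1.34 m from the left end):
Beam weight: 15.3 × 9.8 = 149.9 N down at 0.98 m → arm 0.36 m, τ = 149.9 × 0.36 = 53.96 N·m counterclockwise.
Paint can: 6.42 × 9.8 = 62.92 N down at 0.152 m → arm 1.188 m, τ = 62.92 × 1.188 = 74.75 N·m counterclockwise.
Net moment of existing loads = 128.7 N·m counterclockwise.
The bag of cement weighs 35.9 × 9.8 = 351.8 N and must supply an equal clockwise moment, so its lever arm about the pivot is 128.7 / 351.8 = 0.366 m.
That puts it at 1.34 + 0.366 = 1.71 m from the left end.

x ≈ 1.71 m from the left end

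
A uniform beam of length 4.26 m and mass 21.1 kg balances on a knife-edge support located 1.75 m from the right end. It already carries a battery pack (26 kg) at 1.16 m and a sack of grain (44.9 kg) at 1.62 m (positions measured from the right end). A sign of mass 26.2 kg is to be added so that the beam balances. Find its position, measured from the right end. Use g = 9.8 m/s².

Take moments about the knife-edge support (at 1.75 m from the right end).
Beam weight: 21.1 × 9.8 = 206.8 N down at 2.13 m → arm 0.38 m, τ = 206.8 × 0.38 = 78.58 N·m counterclockwise.
Battery pack: 26 × 9.8 = 254.8 N down at 1.16 m → arm 0.59 m, τ = 254.8 × 0.59 = 150.3 N·m clockwise.
Sack of grain: 44.9 × 9.8 = 440 N down at 1.62 m → arm 0.13 m, τ = 440 × 0.13 = 57.2 N·m clockwise.
Net moment of existing loads = 128.9 N·m clockwise.
The sign weighs 26.2 × 9.8 = 256.8 N and must supply an equal counterclockwise moment, so its lever arm about the knife-edge support is 128.9 / 256.8 = 0.502 m.
That puts it at 1.75 + 0.502 = 2.25 m from the right end.

x ≈ 2.25 m from the right end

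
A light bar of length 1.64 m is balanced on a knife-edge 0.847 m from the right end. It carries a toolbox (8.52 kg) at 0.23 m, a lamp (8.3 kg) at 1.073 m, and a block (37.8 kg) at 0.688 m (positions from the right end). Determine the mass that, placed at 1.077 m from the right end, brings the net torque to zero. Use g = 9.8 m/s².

Choose the knife-edge (at 0.847 m from the right end) as the axis so the support reaction has zero arm there.
Toolbox: 8.52 × 9.8 = 83.5 N down at 0.23 m → arm 0.617 m, τ = 83.5 × 0.617 = 51.52 N·m clockwise.
Lamp: 8.3 × 9.8 = 81.34 N down at 1.073 m → arm 0.226 m, τ = 81.34 × 0.226 = 18.38 N·m counterclockwise.
Block: 37.8 × 9.8 = 370.4 N down at 0.688 m → arm 0.159 m, τ = 370.4 × 0.159 = 58.89 N·m clockwise.
Net moment of known loads = 92.03 N·m clockwise.
An unknown mass m at 1.077 m has arm 0.23 m; its moment is m·g·0.23 counterclockwise.
Setting net torque to zero: m × 9.8 × 0.23 = 92.03 → m = 92.03 / (9.8 × 0.23) = 40.8 kg.

m ≈ 40.8 kg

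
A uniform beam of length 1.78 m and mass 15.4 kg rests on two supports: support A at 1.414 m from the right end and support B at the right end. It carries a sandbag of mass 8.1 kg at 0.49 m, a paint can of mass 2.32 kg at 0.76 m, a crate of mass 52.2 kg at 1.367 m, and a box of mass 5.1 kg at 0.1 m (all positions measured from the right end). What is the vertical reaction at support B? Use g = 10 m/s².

R_B ≈ 185 N

Sum moments about support A (its reaction then has zero moment arm).
Beam weight: 15.4 × 10 = 154 N down at 0.89 m → arm 0.524 m, τ = 154 × 0.524 = 80.7 N·m clockwise.
Sandbag: 8.1 × 10 = 81 N down at 0.49 m → arm 0.924 m, τ = 81 × 0.924 = 74.84 N·m clockwise.
Paint can: 2.32 × 10 = 23.2 N down at 0.76 m → arm 0.654 m, τ = 23.2 × 0.654 = 15.17 N·m clockwise.
Crate: 52.2 × 10 = 522 N down at 1.367 m → arm 0.047 m, τ = 522 × 0.047 = 24.53 N·m clockwise.
Box: 5.1 × 10 = 51 N down at 0.1 m → arm 1.314 m, τ = 51 × 1.314 = 67.01 N·m clockwise.
Net load moment about support A = 262.2 N·m clockwise.
Reaction R at support B is upward at 0 m, arm 1.414 m → moment R × 1.414 counterclockwise.
Setting net torque to zero: R × 1.414 = 262.2 → R = 185 N.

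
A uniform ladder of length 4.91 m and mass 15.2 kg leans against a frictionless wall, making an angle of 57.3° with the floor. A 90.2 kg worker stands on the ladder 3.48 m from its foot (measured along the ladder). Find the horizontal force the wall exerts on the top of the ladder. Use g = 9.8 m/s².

Taking torques about the foot of the ladder:
Ladder weight 15.2×9.8 = 149 N acts at 2.455 m along the ladder; its horizontal arm is 2.455·cos57.3° = 1.326 m → τ = 197.6 N·m clockwise.
Worker: 90.2×9.8 = 884 N at 3.48 m → arm 1.88 m → τ = 1662 N·m clockwise.
Wall normal N acts horizontally at the top; its moment arm is the height L sinθ = 4.91·sin57.3° = 4.132 m, counterclockwise.
Στ = 0 ⇒ N × 4.132 = 1860 ⇒ N = 450 N.

N_wall ≈ 450 N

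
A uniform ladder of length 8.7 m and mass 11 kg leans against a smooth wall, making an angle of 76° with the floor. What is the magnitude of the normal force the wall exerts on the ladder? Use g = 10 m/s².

N_wall ≈ 13.7 N

About the foot of the ladder:
Ladder weight 11×10 = 110 N acts at 4.35 m along the ladder; its horizontal arm is 4.35·cos76° = 1.052 m → τ = 115.7 N·m clockwise.
Wall normal N acts horizontally at the top; its moment arm is the height L sinθ = 8.7·sin76° = 8.442 m, counterclockwise.
Setting net torque to zero: N × 8.442 = 115.7 → N = 13.7 N.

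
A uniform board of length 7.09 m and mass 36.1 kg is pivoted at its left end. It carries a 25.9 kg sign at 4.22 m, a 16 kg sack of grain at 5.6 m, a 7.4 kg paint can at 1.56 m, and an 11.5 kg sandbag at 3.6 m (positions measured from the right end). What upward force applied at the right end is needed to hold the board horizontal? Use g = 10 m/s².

F ≈ 433 N

Taking torques about the left end:
Beam weight: 36.1 × 10 = 361 N down at 3.545 m → arm 3.545 m, τ = 361 × 3.545 = 1280 N·m clockwise.
Sign: 25.9 × 10 = 259 N down at 4.22 m → arm 2.87 m, τ = 259 × 2.87 = 743.3 N·m clockwise.
Sack of grain: 16 × 10 = 160 N down at 5.6 m → arm 1.49 m, τ = 160 × 1.49 = 238.4 N·m clockwise.
Paint can: 7.4 × 10 = 74 N down at 1.56 m → arm 5.53 m, τ = 74 × 5.53 = 409.2 N·m clockwise.
Sandbag: 11.5 × 10 = 115 N down at 3.6 m → arm 3.49 m, τ = 115 × 3.49 = 401.4 N·m clockwise.
Net moment of the loads = 3072 N·m clockwise.
The upward force F acts at the right end, arm 7.09 m, giving F × 7.09 counterclockwise.
Setting net torque to zero: F × 7.09 = 3072 → F = 3072 / 7.09 = 433 N.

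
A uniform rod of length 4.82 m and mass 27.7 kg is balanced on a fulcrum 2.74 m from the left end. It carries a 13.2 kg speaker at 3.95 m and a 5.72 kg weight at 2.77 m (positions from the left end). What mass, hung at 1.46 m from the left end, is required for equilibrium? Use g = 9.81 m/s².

m ≈ 5.47 kg

About the fulcrum (at 2.74 m from the left end):
Beam weight: 27.7 × 9.81 = 271.7 N down at 2.41 m → arm 0.33 m, τ = 271.7 × 0.33 = 89.66 N·m counterclockwise.
Speaker: 13.2 × 9.81 = 129.5 N down at 3.95 m → arm 1.21 m, τ = 129.5 × 1.21 = 156.7 N·m clockwise.
Weight: 5.72 × 9.81 = 56.11 N down at 2.77 m → arm 0.03 m, τ = 56.11 × 0.03 = 1.683 N·m clockwise.
Net moment of known loads = 68.72 N·m clockwise.
An unknown mass m at 1.46 m has arm 1.28 m; its moment is m·g·1.28 counterclockwise.
Balancing moments: m × 9.81 × 1.28 = 68.72, giving m = 68.72 / (9.81 × 1.28) = 5.47 kg.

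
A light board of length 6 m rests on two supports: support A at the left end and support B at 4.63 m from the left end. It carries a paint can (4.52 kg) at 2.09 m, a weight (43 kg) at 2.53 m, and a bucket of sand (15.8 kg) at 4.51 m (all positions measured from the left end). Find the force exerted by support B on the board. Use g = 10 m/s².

About support A:
Paint can: 4.52 × 10 = 45.2 N down at 2.09 m → arm 2.09 m, τ = 45.2 × 2.09 = 94.47 N·m clockwise.
Weight: 43 × 10 = 430 N down at 2.53 m → arm 2.53 m, τ = 430 × 2.53 = 1088 N·m clockwise.
Bucket of sand: 15.8 × 10 = 158 N down at 4.51 m → arm 4.51 m, τ = 158 × 4.51 = 712.6 N·m clockwise.
Net load moment about support A = 1895 N·m clockwise.
Reaction R at support B is upward at 4.63 m, arm 4.63 m → moment R × 4.63 counterclockwise.
Στ = 0 ⇒ R × 4.63 = 1895 ⇒ R = 409 N.

R_B ≈ 409 N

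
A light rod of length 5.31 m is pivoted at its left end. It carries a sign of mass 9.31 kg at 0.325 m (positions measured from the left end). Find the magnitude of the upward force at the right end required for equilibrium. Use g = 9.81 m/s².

Take moments about the left end.
Sign: 9.31 × 9.81 = 91.33 N down at 0.325 m → arm 0.325 m, τ = 91.33 × 0.325 = 29.68 N·m clockwise.
Net moment of the loads = 29.68 N·m clockwise.
The upward force F acts at the right end, arm 5.31 m, giving F × 5.31 counterclockwise.
Setting net torque to zero: F × 5.31 = 29.68 → F = 29.68 / 5.31 = 5.59 N.

F ≈ 5.59 N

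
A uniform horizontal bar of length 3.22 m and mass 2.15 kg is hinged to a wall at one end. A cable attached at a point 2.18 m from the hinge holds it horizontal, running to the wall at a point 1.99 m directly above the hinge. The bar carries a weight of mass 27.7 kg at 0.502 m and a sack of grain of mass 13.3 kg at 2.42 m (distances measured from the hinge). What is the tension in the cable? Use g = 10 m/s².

Sum moments about the hinge (the unknown hinge reaction has zero arm there).
Beam weight: 2.15 × 10 = 21.5 N down at 1.61 m → arm 1.61 m, τ = 21.5 × 1.61 = 34.62 N·m clockwise.
Weight: 27.7 × 10 = 277 N down at 0.502 m → arm 0.502 m, τ = 277 × 0.502 = 139.1 N·m clockwise.
Sack of grain: 13.3 × 10 = 133 N down at 2.42 m → arm 2.42 m, τ = 133 × 2.42 = 321.9 N·m clockwise.
Total clockwise load moment = 495.6 N·m.
The cable tension T acts at 2.18 m; only its component perpendicular to the bar, T sinθ, produces torque. sinθ = h/√(h²+d²) = 1.99/√(1.99²+2.18²) = 0.6742.
For rotational equilibrium, T × 2.18 × 0.6742 = 495.6, so T = 495.6 / 1.47 = 337 N.

T ≈ 337 N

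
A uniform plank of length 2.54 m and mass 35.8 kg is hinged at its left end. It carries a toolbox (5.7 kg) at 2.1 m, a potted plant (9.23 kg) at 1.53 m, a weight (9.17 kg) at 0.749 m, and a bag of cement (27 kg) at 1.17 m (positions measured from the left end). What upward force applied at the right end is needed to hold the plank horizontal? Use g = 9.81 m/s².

About the left end:
Beam weight: 35.8 × 9.81 = 351.2 N down at 1.27 m → arm 1.27 m, τ = 351.2 × 1.27 = 446 N·m clockwise.
Toolbox: 5.7 × 9.81 = 55.92 N down at 2.1 m → arm 2.1 m, τ = 55.92 × 2.1 = 117.4 N·m clockwise.
Potted plant: 9.23 × 9.81 = 90.55 N down at 1.53 m → arm 1.53 m, τ = 90.55 × 1.53 = 138.5 N·m clockwise.
Weight: 9.17 × 9.81 = 89.96 N down at 0.749 m → arm 0.749 m, τ = 89.96 × 0.749 = 67.38 N·m clockwise.
Bag of cement: 27 × 9.81 = 264.9 N down at 1.17 m → arm 1.17 m, τ = 264.9 × 1.17 = 309.9 N·m clockwise.
Net moment of the loads = 1079 N·m clockwise.
The upward force F acts at the right end, arm 2.54 m, giving F × 2.54 counterclockwise.
For rotational equilibrium, F × 2.54 = 1079, so F = 1079 / 2.54 = 425 N.

F ≈ 425 N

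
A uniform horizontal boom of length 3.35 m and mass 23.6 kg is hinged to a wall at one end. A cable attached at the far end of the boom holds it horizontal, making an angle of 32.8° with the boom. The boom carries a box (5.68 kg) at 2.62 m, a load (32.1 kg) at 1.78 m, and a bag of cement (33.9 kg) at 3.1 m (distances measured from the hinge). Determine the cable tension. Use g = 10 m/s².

T ≈ 1190 N

Choose the hinge as the axis so the unknown hinge reaction has zero arm there.
Beam weight: 23.6 × 10 = 236 N down at 1.675 m → arm 1.675 m, τ = 236 × 1.675 = 395.3 N·m clockwise.
Box: 5.68 × 10 = 56.8 N down at 2.62 m → arm 2.62 m, τ = 56.8 × 2.62 = 148.8 N·m clockwise.
Load: 32.1 × 10 = 321 N down at 1.78 m → arm 1.78 m, τ = 321 × 1.78 = 571.4 N·m clockwise.
Bag of cement: 33.9 × 10 = 339 N down at 3.1 m → arm 3.1 m, τ = 339 × 3.1 = 1051 N·m clockwise.
Total clockwise load moment = 2166 N·m.
The cable tension T acts at 3.35 m; only its component perpendicular to the boom, T sinθ, produces torque. sin 32.8° = 0.5417.
Στ = 0 ⇒ T × 3.35 × 0.5417 = 2166 ⇒ T = 2166 / 1.815 = 1190 N.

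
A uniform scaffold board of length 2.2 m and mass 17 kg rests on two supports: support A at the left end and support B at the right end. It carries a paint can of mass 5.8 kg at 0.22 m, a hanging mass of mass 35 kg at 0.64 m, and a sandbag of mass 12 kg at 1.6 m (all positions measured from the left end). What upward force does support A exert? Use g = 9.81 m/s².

Choose support B as the axis so its reaction then has zero moment arm.
Beam weight: 17 × 9.81 = 166.8 N down at 1.1 m → arm 1.1 m, τ = 166.8 × 1.1 = 183.5 N·m counterclockwise.
Paint can: 5.8 × 9.81 = 56.9 N down at 0.22 m → arm 1.98 m, τ = 56.9 × 1.98 = 112.7 N·m counterclockwise.
Hanging mass: 35 × 9.81 = 343.4 N down at 0.64 m → arm 1.56 m, τ = 343.4 × 1.56 = 535.7 N·m counterclockwise.
Sandbag: 12 × 9.81 = 117.7 N down at 1.6 m → arm 0.6 m, τ = 117.7 × 0.6 = 70.62 N·m counterclockwise.
Net load moment about support B = 902.5 N·m counterclockwise.
Reaction R at support A is upward at 0 m, arm 2.2 m → moment R × 2.2 clockwise.
Setting net torque to zero: R × 2.2 = 902.5 → R = 410 N.

R_A ≈ 410 N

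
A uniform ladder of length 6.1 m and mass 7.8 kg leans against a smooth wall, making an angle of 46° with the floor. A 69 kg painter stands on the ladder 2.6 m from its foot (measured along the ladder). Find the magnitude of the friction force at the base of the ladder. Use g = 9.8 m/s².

f ≈ 315 N

Taking torques about the foot of the ladder:
Ladder weight 7.8×9.8 = 76.44 N acts at 3.05 m along the ladder; its horizontal arm is 3.05·cos46° = 2.119 m → τ = 162 N·m clockwise.
Painter: 69×9.8 = 676.2 N at 2.6 m → arm 1.806 m → τ = 1221 N·m clockwise.
Wall normal N acts horizontally at the top; its moment arm is the height L sinθ = 6.1·sin46° = 4.388 m, counterclockwise.
Setting net torque to zero: N × 4.388 = 1383 → N = 315 N.
ΣFx = 0: friction at the foot balances the wall's push, so f = N_wall = 315 N.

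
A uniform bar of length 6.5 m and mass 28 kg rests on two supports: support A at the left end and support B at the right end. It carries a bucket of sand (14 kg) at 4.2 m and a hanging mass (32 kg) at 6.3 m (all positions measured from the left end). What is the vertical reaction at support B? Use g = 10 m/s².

Sum moments about support A (its reaction then has zero moment arm).
Beam weight: 28 × 10 = 280 N down at 3.25 m → arm 3.25 m, τ = 280 × 3.25 = 910 N·m clockwise.
Bucket of sand: 14 × 10 = 140 N down at 4.2 m → arm 4.2 m, τ = 140 × 4.2 = 588 N·m clockwise.
Hanging mass: 32 × 10 = 320 N down at 6.3 m → arm 6.3 m, τ = 320 × 6.3 = 2016 N·m clockwise.
Net load moment about support A = 3514 N·m clockwise.
Reaction R at support B is upward at 6.5 m, arm 6.5 m → moment R × 6.5 counterclockwise.
Στ = 0 ⇒ R × 6.5 = 3514 ⇒ R = 541 N.

R_B ≈ 541 N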